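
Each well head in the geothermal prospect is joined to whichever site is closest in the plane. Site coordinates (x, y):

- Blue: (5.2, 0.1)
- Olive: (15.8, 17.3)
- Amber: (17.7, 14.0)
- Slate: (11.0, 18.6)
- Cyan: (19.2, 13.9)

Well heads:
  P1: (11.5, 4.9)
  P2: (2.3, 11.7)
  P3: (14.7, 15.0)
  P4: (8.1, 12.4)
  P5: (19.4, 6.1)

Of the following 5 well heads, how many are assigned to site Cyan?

P1 → Blue
P2 → Slate
P3 → Olive
P4 → Slate
P5 → Cyan
1 of the 5 goes to Cyan.

1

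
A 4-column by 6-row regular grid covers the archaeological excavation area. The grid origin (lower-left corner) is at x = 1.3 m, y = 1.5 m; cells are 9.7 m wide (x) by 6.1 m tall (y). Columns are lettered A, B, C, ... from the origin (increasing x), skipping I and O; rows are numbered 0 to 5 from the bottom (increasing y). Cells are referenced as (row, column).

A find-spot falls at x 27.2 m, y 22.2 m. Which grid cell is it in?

(3, C)

Column index: ⌊(27.2 − 1.3) / 9.7⌋ = ⌊2.670⌋ = 2 → column C
Row offset from origin: ⌊(22.2 − 1.5) / 6.1⌋ = ⌊3.393⌋ = 3 → row 3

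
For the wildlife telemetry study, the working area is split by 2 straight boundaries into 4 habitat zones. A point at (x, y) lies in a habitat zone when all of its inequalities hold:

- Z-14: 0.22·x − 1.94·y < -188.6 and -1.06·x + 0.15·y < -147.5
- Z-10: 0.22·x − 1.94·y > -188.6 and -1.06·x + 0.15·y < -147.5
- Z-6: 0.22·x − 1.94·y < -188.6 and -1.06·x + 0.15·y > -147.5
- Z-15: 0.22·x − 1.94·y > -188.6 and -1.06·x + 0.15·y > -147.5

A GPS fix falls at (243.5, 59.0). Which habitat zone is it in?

0.22·243.5 − 1.94·59.0 = -60.890, which is > -188.6
-1.06·243.5 + 0.15·59.0 = -249.260, which is < -147.5
This sign pattern matches Z-10.

Z-10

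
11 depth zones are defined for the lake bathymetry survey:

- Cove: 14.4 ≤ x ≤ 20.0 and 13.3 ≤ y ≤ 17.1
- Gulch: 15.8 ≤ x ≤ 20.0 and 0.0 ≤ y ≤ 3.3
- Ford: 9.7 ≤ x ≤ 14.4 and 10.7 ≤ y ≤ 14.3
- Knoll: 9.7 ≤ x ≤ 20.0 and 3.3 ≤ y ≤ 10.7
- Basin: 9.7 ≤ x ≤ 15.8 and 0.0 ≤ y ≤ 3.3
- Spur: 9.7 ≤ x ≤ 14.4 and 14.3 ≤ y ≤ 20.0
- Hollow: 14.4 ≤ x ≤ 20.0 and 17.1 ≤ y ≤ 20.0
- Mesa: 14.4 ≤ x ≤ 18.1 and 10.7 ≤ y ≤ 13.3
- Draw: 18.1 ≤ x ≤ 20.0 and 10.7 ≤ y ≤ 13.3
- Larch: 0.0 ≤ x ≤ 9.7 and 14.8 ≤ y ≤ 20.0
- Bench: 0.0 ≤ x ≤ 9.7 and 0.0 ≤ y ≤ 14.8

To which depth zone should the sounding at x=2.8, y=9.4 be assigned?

The point has x = 2.8 and y = 9.4.
Only Bench satisfies 0.0 ≤ x ≤ 9.7 and 0.0 ≤ y ≤ 14.8.

Bench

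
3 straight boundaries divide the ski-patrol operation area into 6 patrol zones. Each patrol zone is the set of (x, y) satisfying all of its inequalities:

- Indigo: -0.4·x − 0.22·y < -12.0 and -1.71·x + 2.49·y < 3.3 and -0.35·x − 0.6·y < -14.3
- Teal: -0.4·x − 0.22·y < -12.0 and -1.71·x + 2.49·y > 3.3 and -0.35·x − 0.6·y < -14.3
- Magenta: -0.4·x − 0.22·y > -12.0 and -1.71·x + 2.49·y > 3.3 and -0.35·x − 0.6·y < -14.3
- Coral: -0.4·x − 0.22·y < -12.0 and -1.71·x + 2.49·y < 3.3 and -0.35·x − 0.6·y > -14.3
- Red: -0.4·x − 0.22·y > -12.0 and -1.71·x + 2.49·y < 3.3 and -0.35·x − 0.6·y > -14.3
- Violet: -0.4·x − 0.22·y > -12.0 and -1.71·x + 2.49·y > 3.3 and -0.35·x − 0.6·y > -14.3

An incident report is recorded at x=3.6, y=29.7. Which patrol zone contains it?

-0.4·3.6 − 0.22·29.7 = -7.974, which is > -12.0
-1.71·3.6 + 2.49·29.7 = 67.797, which is > 3.3
-0.35·3.6 − 0.6·29.7 = -19.080, which is < -14.3
This sign pattern matches Magenta.

Magenta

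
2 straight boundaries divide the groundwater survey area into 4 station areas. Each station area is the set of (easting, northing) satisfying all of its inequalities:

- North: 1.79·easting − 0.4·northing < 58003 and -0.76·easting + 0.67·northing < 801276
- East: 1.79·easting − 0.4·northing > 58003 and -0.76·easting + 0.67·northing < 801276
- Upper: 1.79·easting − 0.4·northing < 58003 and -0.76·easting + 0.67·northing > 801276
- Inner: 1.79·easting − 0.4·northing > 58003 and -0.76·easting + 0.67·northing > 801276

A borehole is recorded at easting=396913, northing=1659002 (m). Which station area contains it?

Upper

1.79·396913 − 0.4·1659002 = 46873.470, which is < 58003
-0.76·396913 + 0.67·1659002 = 809877.460, which is > 801276
This sign pattern matches Upper.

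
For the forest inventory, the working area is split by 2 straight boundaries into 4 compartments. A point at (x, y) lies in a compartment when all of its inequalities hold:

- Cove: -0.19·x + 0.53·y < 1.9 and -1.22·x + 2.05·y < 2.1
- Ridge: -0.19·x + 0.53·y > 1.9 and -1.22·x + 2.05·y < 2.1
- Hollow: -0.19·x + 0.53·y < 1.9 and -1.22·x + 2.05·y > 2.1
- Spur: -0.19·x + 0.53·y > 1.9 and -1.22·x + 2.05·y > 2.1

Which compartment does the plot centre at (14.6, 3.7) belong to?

Cove

-0.19·14.6 + 0.53·3.7 = -0.813, which is < 1.9
-1.22·14.6 + 2.05·3.7 = -10.227, which is < 2.1
This sign pattern matches Cove.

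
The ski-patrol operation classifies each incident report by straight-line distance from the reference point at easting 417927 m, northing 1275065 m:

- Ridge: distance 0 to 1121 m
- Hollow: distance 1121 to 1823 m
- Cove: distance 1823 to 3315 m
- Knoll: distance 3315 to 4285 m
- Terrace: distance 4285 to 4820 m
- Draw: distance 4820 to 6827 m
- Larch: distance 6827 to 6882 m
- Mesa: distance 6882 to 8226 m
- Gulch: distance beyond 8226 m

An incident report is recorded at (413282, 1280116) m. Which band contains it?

Larch

Distance = √((413282−417927)² + (1280116−1275065)²) = √(21576025.000 + 25512601.000) = 6862.115 m.
6827 ≤ 6862.115 < 6882 → Larch.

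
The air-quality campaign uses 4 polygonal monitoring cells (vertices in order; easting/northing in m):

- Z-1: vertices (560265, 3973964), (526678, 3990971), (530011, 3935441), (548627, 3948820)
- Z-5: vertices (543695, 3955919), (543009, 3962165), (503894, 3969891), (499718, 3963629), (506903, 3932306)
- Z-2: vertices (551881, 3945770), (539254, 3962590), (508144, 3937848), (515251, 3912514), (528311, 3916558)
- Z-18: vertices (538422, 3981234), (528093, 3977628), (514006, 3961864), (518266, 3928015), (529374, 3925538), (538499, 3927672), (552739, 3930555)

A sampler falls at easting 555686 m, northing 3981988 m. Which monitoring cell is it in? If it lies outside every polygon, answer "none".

Cast a ray rightward from (555686, 3981988). For each polygon, the edges (by vertex number in listed order) whose endpoints lie on opposite sides of northing = 3981988, where each meets that height, and whether that is right or left of the point:
Z-1: 1–2 at easting≈544418.5 (left), 2–3 at easting≈527217.2 (left) → 0 crossings.
Z-5: no edge straddles that height → 0 crossings.
Z-2: no edge straddles that height → 0 crossings.
Z-18: no edge straddles that height → 0 crossings.
All counts are even, so the point lies outside every listed polygon.

none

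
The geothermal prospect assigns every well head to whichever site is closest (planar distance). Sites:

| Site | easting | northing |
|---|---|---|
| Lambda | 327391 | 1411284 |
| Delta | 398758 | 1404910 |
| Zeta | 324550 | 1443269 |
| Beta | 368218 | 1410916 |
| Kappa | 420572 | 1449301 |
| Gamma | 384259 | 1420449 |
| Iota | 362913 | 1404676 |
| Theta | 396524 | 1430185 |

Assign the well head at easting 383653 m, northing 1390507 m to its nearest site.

Squared distances to each site:
Lambda: 3597096373.000; Delta: 435607434.000; Zeta: 6276993253.000; Beta: 654766506.000; Kappa: 4819746997.000; Gamma: 896890600.000; Iota: 630908161.000; Theta: 1740006325.000.
Minimum at Delta.

Delta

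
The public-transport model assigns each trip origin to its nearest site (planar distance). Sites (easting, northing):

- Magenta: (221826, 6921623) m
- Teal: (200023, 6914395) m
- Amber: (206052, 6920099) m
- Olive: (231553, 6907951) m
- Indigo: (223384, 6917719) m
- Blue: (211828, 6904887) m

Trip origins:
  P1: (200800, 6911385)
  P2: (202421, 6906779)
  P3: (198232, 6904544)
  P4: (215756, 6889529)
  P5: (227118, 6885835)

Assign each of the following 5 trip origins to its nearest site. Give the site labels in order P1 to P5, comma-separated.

Teal, Teal, Teal, Blue, Olive

P1 → Teal (d²=9663829.00)
P2 → Teal (d²=63753860.00)
P3 → Teal (d²=100249882.00)
P4 → Blue (d²=251297348.00)
P5 → Olive (d²=508786681.00)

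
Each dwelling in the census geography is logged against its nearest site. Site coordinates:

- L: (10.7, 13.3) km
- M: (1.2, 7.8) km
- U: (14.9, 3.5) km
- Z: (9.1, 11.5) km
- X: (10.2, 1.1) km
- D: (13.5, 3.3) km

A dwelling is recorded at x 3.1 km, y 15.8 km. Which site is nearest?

Squared distances to each site:
L: 64.010; M: 67.610; U: 290.530; Z: 54.490; X: 266.500; D: 264.410.
Minimum at Z.

Z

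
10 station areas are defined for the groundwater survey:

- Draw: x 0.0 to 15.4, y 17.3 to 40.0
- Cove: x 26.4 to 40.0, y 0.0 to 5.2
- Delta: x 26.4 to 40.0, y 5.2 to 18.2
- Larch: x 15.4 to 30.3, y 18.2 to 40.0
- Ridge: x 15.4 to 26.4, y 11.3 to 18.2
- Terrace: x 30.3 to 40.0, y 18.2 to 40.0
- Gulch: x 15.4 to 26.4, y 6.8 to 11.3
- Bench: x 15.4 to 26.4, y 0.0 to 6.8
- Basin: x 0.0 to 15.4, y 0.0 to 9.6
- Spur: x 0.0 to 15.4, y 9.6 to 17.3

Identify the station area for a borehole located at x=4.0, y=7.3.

Basin

The point has x = 4.0 and y = 7.3.
Only Basin satisfies 0.0 ≤ x ≤ 15.4 and 0.0 ≤ y ≤ 9.6.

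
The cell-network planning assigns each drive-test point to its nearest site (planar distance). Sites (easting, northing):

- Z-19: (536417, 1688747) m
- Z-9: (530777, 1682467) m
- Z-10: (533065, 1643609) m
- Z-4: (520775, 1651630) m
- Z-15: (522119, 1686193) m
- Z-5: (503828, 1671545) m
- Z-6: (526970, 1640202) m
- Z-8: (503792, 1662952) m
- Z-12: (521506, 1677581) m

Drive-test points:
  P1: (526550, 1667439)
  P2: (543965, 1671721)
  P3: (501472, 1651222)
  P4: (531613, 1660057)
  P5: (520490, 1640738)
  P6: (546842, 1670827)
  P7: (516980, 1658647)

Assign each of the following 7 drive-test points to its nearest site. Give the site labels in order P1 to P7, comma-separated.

P1 → Z-12 (d²=128302100.00)
P2 → Z-9 (d²=289399860.00)
P3 → Z-8 (d²=142975300.00)
P4 → Z-4 (d²=188476573.00)
P5 → Z-6 (d²=42277696.00)
P6 → Z-9 (d²=393573825.00)
P7 → Z-4 (d²=63640314.00)

Z-12, Z-9, Z-8, Z-4, Z-6, Z-9, Z-4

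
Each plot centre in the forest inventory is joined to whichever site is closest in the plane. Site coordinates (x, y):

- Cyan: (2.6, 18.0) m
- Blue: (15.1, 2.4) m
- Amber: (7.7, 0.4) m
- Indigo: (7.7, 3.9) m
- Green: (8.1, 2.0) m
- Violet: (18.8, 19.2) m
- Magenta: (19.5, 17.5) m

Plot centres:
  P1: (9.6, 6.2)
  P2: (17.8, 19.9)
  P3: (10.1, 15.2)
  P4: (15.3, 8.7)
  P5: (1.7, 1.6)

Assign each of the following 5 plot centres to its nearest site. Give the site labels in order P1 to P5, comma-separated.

Indigo, Violet, Cyan, Blue, Amber

P1 → Indigo (d²=8.90)
P2 → Violet (d²=1.49)
P3 → Cyan (d²=64.09)
P4 → Blue (d²=39.73)
P5 → Amber (d²=37.44)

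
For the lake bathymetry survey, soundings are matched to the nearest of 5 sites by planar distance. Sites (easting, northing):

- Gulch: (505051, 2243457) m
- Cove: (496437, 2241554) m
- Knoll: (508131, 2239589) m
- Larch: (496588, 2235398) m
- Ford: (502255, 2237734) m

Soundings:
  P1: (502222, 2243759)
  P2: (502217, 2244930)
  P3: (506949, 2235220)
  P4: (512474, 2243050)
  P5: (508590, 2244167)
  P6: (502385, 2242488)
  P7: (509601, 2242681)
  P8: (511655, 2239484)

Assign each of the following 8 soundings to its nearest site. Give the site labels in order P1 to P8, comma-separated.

Gulch, Gulch, Knoll, Knoll, Gulch, Gulch, Knoll, Knoll

P1 → Gulch (d²=8094445.00)
P2 → Gulch (d²=10201285.00)
P3 → Knoll (d²=20485285.00)
P4 → Knoll (d²=30840170.00)
P5 → Gulch (d²=13028621.00)
P6 → Gulch (d²=8046517.00)
P7 → Knoll (d²=11721364.00)
P8 → Knoll (d²=12429601.00)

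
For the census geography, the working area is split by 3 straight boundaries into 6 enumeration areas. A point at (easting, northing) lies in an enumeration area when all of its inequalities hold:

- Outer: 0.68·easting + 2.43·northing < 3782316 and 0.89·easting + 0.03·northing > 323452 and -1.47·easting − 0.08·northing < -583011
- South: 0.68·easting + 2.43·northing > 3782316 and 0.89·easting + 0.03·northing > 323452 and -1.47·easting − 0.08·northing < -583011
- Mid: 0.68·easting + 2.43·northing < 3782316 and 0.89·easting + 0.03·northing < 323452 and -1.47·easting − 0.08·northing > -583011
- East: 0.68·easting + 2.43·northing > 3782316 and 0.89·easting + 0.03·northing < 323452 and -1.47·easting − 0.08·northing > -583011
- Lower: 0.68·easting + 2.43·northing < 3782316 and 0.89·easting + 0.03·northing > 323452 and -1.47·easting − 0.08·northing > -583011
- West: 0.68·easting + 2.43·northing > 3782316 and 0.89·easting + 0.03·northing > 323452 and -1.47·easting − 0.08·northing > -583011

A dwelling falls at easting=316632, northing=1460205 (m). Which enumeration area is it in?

0.68·316632 + 2.43·1460205 = 3763607.910, which is < 3782316
0.89·316632 + 0.03·1460205 = 325608.630, which is > 323452
-1.47·316632 − 0.08·1460205 = -582265.440, which is > -583011
This sign pattern matches Lower.

Lower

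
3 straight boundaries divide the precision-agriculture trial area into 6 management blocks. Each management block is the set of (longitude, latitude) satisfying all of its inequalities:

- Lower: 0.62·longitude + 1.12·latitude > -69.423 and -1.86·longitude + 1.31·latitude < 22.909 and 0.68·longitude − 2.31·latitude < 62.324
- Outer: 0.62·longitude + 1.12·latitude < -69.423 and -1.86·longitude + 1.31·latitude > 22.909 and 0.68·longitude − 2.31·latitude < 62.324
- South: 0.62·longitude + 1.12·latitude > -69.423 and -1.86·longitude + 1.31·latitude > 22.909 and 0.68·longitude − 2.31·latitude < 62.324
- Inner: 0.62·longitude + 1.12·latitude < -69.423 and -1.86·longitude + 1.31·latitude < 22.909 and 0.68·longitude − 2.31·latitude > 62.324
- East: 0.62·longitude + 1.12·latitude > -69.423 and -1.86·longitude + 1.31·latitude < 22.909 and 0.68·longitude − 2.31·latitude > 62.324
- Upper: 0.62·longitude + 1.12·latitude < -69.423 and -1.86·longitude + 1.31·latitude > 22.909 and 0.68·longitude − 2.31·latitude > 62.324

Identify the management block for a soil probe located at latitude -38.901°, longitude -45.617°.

0.62·-45.617 + 1.12·-38.901 = -71.852, which is < -69.423
-1.86·-45.617 + 1.31·-38.901 = 33.887, which is > 22.909
0.68·-45.617 − 2.31·-38.901 = 58.842, which is < 62.324
This sign pattern matches Outer.

Outer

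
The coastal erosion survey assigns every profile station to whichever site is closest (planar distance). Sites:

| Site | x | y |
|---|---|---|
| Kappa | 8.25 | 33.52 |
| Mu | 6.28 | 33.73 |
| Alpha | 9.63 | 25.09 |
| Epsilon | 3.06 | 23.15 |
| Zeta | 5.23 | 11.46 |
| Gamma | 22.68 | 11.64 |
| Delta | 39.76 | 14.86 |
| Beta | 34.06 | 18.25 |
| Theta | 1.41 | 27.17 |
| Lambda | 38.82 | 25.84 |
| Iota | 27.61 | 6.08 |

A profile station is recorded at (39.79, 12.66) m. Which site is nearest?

Delta

Squared distances to each site:
Kappa: 1429.911; Mu: 1566.865; Alpha: 1064.130; Epsilon: 1459.133; Zeta: 1195.834; Gamma: 293.792; Delta: 4.841; Beta: 64.081; Theta: 1683.565; Lambda: 174.653; Iota: 191.649.
Minimum at Delta.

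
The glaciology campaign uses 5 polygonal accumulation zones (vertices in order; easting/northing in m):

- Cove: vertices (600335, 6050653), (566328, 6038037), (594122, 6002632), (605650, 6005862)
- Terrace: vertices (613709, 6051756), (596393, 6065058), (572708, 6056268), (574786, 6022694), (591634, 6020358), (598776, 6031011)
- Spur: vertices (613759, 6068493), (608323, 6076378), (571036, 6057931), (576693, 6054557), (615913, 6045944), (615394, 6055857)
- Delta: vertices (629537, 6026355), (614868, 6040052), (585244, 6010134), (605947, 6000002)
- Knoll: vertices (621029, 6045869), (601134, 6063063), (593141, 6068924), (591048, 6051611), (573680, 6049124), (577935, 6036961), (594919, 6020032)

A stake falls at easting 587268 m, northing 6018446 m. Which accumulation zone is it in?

Cast a ray rightward from (587268, 6018446). For each polygon, the edges (by vertex number in listed order) whose endpoints lie on opposite sides of northing = 6018446, where each meets that height, and whether that is right or left of the point:
Cove: 2–3 at easting≈581707.5 (left), 4–1 at easting≈604156.8 (right) → 1 crossing.
Terrace: no edge straddles that height → 0 crossings.
Spur: no edge straddles that height → 0 crossings.
Delta: 2–3 at easting≈593474.3 (right), 4–1 at easting≈622457.2 (right) → 2 crossings.
Knoll: no edge straddles that height → 0 crossings.
Only Cove has an odd count, so the point is inside Cove.

Cove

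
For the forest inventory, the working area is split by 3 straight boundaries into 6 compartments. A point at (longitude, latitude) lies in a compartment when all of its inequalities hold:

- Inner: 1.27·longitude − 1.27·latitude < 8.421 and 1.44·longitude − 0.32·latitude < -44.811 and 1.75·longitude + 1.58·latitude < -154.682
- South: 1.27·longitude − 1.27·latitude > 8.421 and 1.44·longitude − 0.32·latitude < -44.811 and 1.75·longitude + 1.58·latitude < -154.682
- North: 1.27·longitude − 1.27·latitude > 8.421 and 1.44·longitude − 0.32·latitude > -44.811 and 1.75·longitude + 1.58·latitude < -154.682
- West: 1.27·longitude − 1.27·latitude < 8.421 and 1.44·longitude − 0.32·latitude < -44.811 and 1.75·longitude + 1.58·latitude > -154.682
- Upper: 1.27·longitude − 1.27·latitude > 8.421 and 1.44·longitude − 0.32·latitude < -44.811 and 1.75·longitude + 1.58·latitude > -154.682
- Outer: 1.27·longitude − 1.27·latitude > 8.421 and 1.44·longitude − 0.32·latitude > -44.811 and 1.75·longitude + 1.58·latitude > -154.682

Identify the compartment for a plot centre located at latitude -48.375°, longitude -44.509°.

1.27·-44.509 − 1.27·-48.375 = 4.910, which is < 8.421
1.44·-44.509 − 0.32·-48.375 = -48.613, which is < -44.811
1.75·-44.509 + 1.58·-48.375 = -154.323, which is > -154.682
This sign pattern matches West.

West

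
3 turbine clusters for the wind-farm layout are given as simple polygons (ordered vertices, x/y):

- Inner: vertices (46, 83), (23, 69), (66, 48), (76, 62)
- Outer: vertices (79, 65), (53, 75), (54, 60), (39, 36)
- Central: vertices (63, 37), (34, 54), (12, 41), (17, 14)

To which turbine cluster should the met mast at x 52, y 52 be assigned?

Outer

Cast a ray rightward from (52, 52). For each polygon, the edges (by vertex number in listed order) whose endpoints lie on opposite sides of y = 52, where each meets that height, and whether that is right or left of the point:
Inner: 2–3 at x≈57.8 (right), 3–4 at x≈68.9 (right) → 2 crossings.
Outer: 3–4 at x≈49.0 (left), 4–1 at x≈61.1 (right) → 1 crossing.
Central: 1–2 at x≈37.4 (left), 2–3 at x≈30.6 (left) → 0 crossings.
Only Outer has an odd count, so the point is inside Outer.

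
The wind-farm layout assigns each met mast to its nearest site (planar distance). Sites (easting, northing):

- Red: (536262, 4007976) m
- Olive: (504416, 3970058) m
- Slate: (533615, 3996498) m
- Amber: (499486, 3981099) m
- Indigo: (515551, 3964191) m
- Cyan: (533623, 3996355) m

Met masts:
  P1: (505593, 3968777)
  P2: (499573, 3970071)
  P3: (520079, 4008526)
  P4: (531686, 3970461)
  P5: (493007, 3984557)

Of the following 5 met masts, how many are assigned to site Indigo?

P1 → Olive
P2 → Olive
P3 → Red
P4 → Indigo
P5 → Amber
1 of the 5 goes to Indigo.

1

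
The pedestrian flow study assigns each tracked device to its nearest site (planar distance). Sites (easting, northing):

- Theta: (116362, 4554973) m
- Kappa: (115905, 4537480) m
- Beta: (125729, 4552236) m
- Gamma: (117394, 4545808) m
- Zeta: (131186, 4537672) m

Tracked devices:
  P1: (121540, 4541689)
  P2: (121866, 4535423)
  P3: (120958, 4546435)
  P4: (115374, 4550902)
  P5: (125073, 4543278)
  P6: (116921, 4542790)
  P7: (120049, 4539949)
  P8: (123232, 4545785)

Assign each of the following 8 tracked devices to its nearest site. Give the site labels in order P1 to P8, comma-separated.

Gamma, Kappa, Gamma, Theta, Gamma, Gamma, Kappa, Gamma

P1 → Gamma (d²=34155477.00)
P2 → Kappa (d²=39764770.00)
P3 → Gamma (d²=13095225.00)
P4 → Theta (d²=17549185.00)
P5 → Gamma (d²=65367941.00)
P6 → Gamma (d²=9332053.00)
P7 → Kappa (d²=23268697.00)
P8 → Gamma (d²=34082773.00)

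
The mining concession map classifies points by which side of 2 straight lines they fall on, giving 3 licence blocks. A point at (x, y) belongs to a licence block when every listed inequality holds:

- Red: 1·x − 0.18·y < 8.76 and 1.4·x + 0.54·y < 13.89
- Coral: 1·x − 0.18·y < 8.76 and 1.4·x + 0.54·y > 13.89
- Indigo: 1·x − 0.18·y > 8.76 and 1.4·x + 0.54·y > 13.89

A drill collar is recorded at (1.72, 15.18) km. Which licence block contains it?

Red

1·1.72 − 0.18·15.18 = -1.012, which is < 8.76
1.4·1.72 + 0.54·15.18 = 10.605, which is < 13.89
This sign pattern matches Red.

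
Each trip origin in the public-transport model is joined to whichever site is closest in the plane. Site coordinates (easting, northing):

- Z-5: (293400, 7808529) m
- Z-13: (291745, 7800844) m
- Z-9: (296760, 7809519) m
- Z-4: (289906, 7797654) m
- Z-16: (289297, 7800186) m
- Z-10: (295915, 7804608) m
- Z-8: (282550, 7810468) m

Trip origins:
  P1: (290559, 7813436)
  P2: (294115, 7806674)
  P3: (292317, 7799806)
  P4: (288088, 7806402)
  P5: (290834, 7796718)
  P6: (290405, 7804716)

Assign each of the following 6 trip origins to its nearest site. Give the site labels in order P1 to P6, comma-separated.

Z-5, Z-5, Z-13, Z-5, Z-4, Z-13

P1 → Z-5 (d²=32149930.00)
P2 → Z-5 (d²=3952250.00)
P3 → Z-13 (d²=1404628.00)
P4 → Z-5 (d²=32741473.00)
P5 → Z-4 (d²=1737280.00)
P6 → Z-13 (d²=16787984.00)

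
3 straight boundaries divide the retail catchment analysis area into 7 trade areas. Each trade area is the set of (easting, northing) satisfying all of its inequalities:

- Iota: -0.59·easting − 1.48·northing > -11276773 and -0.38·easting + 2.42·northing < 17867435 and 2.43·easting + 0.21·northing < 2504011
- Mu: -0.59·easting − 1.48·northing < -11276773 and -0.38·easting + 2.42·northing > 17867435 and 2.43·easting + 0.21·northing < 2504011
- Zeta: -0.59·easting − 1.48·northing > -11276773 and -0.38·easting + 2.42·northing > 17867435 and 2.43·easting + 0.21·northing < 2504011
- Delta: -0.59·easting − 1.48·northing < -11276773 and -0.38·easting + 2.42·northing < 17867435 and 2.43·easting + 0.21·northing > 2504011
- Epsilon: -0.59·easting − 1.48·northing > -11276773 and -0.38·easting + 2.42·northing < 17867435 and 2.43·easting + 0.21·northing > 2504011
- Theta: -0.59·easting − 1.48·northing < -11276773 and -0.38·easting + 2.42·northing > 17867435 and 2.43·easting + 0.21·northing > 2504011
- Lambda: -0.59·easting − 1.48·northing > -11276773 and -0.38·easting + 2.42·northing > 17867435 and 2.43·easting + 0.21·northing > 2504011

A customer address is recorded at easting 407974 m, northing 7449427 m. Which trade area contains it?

Lambda

-0.59·407974 − 1.48·7449427 = -11265856.620, which is > -11276773
-0.38·407974 + 2.42·7449427 = 17872583.220, which is > 17867435
2.43·407974 + 0.21·7449427 = 2555756.490, which is > 2504011
This sign pattern matches Lambda.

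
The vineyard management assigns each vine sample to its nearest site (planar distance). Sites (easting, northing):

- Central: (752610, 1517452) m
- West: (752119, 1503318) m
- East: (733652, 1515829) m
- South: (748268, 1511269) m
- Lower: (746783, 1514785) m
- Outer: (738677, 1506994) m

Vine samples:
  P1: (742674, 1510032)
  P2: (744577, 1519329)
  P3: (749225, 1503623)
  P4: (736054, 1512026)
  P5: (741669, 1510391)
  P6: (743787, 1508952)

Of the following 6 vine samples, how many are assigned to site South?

P1 → Outer
P2 → Lower
P3 → West
P4 → East
P5 → Outer
P6 → South
1 of the 6 goes to South.

1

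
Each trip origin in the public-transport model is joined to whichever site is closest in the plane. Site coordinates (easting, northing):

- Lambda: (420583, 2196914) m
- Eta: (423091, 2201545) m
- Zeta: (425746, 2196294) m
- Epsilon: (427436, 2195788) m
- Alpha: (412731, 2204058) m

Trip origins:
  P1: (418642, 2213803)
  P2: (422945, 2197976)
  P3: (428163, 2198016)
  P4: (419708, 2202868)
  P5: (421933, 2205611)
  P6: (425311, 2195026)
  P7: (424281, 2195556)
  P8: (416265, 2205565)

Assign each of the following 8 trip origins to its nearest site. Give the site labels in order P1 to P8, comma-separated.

Alpha, Lambda, Epsilon, Eta, Eta, Zeta, Zeta, Alpha

P1 → Alpha (d²=129904946.00)
P2 → Lambda (d²=6706888.00)
P3 → Epsilon (d²=5492513.00)
P4 → Eta (d²=13195018.00)
P5 → Eta (d²=17873320.00)
P6 → Zeta (d²=1797049.00)
P7 → Zeta (d²=2690869.00)
P8 → Alpha (d²=14760205.00)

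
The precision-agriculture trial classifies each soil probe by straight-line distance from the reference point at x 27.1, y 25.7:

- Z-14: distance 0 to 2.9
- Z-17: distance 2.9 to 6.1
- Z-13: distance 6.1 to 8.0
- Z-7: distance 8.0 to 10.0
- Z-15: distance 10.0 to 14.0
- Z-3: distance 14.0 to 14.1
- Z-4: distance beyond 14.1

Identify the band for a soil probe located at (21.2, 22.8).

Distance = √((21.2−27.1)² + (22.8−25.7)²) = √(34.810 + 8.410) = 6.574.
6.1 ≤ 6.574 < 8.0 → Z-13.

Z-13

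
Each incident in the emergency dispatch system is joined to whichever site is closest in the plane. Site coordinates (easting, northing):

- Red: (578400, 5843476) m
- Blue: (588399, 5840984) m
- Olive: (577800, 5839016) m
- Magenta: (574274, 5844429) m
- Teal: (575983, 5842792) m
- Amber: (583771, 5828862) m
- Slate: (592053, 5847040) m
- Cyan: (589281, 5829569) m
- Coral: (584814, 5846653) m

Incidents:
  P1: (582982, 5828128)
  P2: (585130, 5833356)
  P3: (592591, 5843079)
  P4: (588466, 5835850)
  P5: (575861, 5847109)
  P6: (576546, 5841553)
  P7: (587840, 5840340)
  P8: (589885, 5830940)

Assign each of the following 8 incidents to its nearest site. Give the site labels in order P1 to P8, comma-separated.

Amber, Amber, Slate, Blue, Magenta, Teal, Blue, Cyan

P1 → Amber (d²=1161277.00)
P2 → Amber (d²=22042917.00)
P3 → Slate (d²=15978965.00)
P4 → Blue (d²=26362445.00)
P5 → Magenta (d²=9700969.00)
P6 → Teal (d²=1852090.00)
P7 → Blue (d²=727217.00)
P8 → Cyan (d²=2244457.00)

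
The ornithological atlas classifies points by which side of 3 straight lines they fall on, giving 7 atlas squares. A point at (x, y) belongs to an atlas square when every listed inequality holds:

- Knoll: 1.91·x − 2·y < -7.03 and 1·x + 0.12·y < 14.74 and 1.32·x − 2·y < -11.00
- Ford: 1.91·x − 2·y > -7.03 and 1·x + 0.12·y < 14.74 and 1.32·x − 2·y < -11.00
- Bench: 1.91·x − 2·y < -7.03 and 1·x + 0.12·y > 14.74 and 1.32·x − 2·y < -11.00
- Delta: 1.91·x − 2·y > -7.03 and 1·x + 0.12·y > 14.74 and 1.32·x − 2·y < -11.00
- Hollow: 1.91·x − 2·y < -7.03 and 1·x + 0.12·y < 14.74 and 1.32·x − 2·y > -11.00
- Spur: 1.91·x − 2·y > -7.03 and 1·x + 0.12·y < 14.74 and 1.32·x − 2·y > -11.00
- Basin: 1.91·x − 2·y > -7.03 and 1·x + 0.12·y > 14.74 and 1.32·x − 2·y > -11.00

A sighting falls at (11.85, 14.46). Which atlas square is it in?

1.91·11.85 − 2·14.46 = -6.287, which is > -7.03
1·11.85 + 0.12·14.46 = 13.585, which is < 14.74
1.32·11.85 − 2·14.46 = -13.278, which is < -11.00
This sign pattern matches Ford.

Ford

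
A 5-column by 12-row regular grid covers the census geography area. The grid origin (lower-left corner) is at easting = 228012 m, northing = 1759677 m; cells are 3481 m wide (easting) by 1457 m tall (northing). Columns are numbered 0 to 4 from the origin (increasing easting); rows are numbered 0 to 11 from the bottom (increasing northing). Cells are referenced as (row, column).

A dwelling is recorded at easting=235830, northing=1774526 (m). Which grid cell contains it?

(10, 2)

Column index: ⌊(235830 − 228012) / 3481⌋ = ⌊2.246⌋ = 2
Row offset from origin: ⌊(1774526 − 1759677) / 1457⌋ = ⌊10.191⌋ = 10 → row 10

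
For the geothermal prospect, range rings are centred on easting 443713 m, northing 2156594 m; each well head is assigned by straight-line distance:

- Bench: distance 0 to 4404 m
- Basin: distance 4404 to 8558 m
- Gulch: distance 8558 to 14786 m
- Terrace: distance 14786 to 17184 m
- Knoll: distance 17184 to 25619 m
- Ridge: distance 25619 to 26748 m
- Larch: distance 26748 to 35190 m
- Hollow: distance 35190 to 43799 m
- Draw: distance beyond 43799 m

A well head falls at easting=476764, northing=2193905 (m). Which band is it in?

Draw

Distance = √((476764−443713)² + (2193905−2156594)²) = √(1092368601.000 + 1392110721.000) = 49844.552 m.
43799 ≤ 49844.552 < ∞ → Draw.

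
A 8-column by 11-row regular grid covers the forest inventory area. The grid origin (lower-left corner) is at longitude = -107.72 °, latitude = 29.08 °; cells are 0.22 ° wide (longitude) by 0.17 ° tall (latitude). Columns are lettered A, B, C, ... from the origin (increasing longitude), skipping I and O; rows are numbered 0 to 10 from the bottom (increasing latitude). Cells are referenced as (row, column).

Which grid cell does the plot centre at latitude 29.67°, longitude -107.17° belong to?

Column index: ⌊(-107.17 − -107.72) / 0.22⌋ = ⌊2.500⌋ = 2 → column C
Row offset from origin: ⌊(29.67 − 29.08) / 0.17⌋ = ⌊3.471⌋ = 3 → row 3

(3, C)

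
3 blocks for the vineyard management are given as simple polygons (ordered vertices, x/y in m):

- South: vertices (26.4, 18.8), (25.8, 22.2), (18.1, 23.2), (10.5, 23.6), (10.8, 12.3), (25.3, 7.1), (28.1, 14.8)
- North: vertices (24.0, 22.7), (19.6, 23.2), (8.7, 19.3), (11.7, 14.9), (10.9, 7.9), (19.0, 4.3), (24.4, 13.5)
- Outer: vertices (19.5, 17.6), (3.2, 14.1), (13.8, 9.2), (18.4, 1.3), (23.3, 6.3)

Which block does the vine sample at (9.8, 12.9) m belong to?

Cast a ray rightward from (9.8, 12.9). For each polygon, the edges (by vertex number in listed order) whose endpoints lie on opposite sides of y = 12.9, where each meets that height, and whether that is right or left of the point:
South: 4–5 at x≈10.78 (right), 6–7 at x≈27.41 (right) → 2 crossings.
North: 4–5 at x≈11.47 (right), 6–7 at x≈24.05 (right) → 2 crossings.
Outer: 2–3 at x≈5.80 (left), 5–1 at x≈21.08 (right) → 1 crossing.
Only Outer has an odd count, so the point is inside Outer.

Outer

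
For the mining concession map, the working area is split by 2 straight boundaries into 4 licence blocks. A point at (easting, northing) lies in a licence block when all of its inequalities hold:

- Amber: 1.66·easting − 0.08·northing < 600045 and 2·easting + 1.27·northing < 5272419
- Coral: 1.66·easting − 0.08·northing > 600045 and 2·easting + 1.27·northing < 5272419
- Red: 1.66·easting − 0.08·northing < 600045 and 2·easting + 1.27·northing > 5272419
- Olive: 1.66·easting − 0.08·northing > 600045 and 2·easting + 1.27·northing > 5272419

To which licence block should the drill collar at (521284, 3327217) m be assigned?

1.66·521284 − 0.08·3327217 = 599154.080, which is < 600045
2·521284 + 1.27·3327217 = 5268133.590, which is < 5272419
This sign pattern matches Amber.

Amber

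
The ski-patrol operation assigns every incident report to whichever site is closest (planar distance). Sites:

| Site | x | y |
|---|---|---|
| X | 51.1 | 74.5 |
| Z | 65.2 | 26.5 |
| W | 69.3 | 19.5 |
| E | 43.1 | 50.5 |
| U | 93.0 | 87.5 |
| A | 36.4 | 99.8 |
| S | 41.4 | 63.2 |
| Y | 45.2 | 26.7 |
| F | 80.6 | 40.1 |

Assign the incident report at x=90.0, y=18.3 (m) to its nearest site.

Squared distances to each site:
X: 4671.650; Z: 682.280; W: 429.930; E: 3236.450; U: 4797.640; A: 9515.210; S: 4377.970; Y: 2077.600; F: 563.600.
Minimum at W.

W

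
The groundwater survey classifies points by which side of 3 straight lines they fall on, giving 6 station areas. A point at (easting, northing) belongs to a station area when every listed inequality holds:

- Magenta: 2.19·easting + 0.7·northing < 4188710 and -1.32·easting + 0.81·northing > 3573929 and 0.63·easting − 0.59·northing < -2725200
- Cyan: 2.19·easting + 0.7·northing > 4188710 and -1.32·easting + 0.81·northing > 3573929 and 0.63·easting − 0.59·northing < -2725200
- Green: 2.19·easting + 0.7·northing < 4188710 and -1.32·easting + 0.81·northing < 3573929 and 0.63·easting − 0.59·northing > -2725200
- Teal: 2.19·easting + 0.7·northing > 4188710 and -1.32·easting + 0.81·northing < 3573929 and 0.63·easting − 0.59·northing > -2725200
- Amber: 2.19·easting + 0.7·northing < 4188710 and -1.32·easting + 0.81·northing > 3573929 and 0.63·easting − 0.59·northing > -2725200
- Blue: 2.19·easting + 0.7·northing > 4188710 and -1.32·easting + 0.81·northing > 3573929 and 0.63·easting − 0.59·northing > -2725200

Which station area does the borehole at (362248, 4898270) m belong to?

2.19·362248 + 0.7·4898270 = 4222112.120, which is > 4188710
-1.32·362248 + 0.81·4898270 = 3489431.340, which is < 3573929
0.63·362248 − 0.59·4898270 = -2661763.060, which is > -2725200
This sign pattern matches Teal.

Teal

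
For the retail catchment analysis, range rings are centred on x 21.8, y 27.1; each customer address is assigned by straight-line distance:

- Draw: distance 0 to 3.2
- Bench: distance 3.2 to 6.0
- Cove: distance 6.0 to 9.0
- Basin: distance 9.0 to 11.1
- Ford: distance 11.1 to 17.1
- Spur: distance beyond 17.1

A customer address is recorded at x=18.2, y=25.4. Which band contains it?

Bench

Distance = √((18.2−21.8)² + (25.4−27.1)²) = √(12.960 + 2.890) = 3.981.
3.2 ≤ 3.981 < 6.0 → Bench.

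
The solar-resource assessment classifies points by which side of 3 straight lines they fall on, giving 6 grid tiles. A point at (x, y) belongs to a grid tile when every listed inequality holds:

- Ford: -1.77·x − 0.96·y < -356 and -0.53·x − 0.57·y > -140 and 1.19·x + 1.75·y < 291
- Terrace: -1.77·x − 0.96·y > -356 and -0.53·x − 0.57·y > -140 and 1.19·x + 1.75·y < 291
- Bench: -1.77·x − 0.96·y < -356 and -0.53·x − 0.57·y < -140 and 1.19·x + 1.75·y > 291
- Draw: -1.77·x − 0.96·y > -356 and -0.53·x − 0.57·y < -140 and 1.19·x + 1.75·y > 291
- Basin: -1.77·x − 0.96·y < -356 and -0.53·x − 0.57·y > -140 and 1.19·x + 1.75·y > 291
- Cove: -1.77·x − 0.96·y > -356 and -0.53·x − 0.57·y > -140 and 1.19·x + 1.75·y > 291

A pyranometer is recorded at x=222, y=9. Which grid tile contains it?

Ford

-1.77·222 − 0.96·9 = -401.580, which is < -356
-0.53·222 − 0.57·9 = -122.790, which is > -140
1.19·222 + 1.75·9 = 279.930, which is < 291
This sign pattern matches Ford.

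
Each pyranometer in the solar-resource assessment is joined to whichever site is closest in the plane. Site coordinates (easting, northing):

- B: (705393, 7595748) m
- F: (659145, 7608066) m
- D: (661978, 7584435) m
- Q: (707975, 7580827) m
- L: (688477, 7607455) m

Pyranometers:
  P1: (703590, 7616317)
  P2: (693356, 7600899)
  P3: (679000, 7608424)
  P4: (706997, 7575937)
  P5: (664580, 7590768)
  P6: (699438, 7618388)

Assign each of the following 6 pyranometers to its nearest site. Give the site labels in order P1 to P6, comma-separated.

P1 → L (d²=306937813.00)
P2 → L (d²=66785777.00)
P3 → L (d²=90752490.00)
P4 → Q (d²=24868584.00)
P5 → D (d²=46877293.00)
P6 → L (d²=239674010.00)

L, L, L, Q, D, L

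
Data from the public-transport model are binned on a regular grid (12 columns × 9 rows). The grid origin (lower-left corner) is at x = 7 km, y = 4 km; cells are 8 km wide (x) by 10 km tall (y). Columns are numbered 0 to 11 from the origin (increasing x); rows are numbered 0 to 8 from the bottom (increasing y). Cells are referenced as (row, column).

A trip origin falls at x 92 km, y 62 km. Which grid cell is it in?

(5, 10)

Column index: ⌊(92 − 7) / 8⌋ = ⌊10.625⌋ = 10
Row offset from origin: ⌊(62 − 4) / 10⌋ = ⌊5.800⌋ = 5 → row 5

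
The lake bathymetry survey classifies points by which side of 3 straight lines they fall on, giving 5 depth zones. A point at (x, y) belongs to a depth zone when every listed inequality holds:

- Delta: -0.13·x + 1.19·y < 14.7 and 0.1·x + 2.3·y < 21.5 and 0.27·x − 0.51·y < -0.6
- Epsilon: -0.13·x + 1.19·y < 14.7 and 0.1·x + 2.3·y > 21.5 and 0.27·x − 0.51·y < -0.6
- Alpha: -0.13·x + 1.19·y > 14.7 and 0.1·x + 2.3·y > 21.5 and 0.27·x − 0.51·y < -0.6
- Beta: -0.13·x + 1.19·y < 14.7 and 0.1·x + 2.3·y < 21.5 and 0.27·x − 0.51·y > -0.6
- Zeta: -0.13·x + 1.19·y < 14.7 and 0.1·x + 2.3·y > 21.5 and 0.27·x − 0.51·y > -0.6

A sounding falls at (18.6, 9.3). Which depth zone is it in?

-0.13·18.6 + 1.19·9.3 = 8.649, which is < 14.7
0.1·18.6 + 2.3·9.3 = 23.250, which is > 21.5
0.27·18.6 − 0.51·9.3 = 0.279, which is > -0.6
This sign pattern matches Zeta.

Zeta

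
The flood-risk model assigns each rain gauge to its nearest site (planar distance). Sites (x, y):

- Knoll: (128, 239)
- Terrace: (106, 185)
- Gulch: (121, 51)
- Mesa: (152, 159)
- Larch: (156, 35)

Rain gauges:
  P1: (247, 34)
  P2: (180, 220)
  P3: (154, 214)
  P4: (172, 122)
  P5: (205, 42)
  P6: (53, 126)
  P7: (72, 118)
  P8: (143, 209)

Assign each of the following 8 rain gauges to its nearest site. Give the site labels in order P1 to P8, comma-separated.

P1 → Larch (d²=8282.00)
P2 → Knoll (d²=3065.00)
P3 → Knoll (d²=1301.00)
P4 → Mesa (d²=1769.00)
P5 → Larch (d²=2450.00)
P6 → Terrace (d²=6290.00)
P7 → Terrace (d²=5645.00)
P8 → Knoll (d²=1125.00)

Larch, Knoll, Knoll, Mesa, Larch, Terrace, Terrace, Knoll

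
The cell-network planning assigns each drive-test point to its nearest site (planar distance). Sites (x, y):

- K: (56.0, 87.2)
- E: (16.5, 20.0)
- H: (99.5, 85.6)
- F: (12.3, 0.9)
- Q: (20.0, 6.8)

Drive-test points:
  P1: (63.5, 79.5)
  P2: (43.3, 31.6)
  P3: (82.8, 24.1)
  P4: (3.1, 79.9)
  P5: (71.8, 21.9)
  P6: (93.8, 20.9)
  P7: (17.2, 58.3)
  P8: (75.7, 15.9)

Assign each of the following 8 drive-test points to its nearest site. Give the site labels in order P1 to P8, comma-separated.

K, E, H, K, Q, H, E, Q

P1 → K (d²=115.54)
P2 → E (d²=852.80)
P3 → H (d²=4061.14)
P4 → K (d²=2851.70)
P5 → Q (d²=2911.25)
P6 → H (d²=4218.58)
P7 → E (d²=1467.38)
P8 → Q (d²=3185.30)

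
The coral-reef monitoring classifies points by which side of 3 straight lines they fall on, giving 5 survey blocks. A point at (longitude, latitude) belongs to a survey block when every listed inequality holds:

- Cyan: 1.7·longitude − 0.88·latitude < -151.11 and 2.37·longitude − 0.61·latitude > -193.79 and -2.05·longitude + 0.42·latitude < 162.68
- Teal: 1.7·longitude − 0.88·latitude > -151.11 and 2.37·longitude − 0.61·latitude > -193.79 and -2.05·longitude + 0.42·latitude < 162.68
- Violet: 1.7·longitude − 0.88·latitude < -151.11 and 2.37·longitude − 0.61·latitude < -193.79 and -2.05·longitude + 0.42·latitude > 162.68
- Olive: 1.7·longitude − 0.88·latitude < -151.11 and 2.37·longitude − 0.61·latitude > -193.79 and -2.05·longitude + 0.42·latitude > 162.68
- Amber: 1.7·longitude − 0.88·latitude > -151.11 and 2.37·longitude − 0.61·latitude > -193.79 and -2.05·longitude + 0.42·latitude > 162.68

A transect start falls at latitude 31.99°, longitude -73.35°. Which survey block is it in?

1.7·-73.35 − 0.88·31.99 = -152.846, which is < -151.11
2.37·-73.35 − 0.61·31.99 = -193.353, which is > -193.79
-2.05·-73.35 + 0.42·31.99 = 163.803, which is > 162.68
This sign pattern matches Olive.

Olive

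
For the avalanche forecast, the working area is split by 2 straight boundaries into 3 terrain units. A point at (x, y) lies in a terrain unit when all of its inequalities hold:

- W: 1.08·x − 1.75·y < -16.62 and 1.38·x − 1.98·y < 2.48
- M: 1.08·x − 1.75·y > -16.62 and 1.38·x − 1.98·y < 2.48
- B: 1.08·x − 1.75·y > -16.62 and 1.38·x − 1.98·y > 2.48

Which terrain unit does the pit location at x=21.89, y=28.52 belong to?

1.08·21.89 − 1.75·28.52 = -26.269, which is < -16.62
1.38·21.89 − 1.98·28.52 = -26.261, which is < 2.48
This sign pattern matches W.

W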